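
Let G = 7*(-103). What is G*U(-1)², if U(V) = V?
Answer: -721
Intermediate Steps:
G = -721
G*U(-1)² = -721*(-1)² = -721*1 = -721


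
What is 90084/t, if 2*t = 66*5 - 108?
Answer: 30028/37 ≈ 811.57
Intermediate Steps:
t = 111 (t = (66*5 - 108)/2 = (330 - 108)/2 = (1/2)*222 = 111)
90084/t = 90084/111 = 90084*(1/111) = 30028/37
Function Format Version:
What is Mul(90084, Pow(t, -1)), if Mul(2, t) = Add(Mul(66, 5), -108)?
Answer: Rational(30028, 37) ≈ 811.57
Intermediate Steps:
t = 111 (t = Mul(Rational(1, 2), Add(Mul(66, 5), -108)) = Mul(Rational(1, 2), Add(330, -108)) = Mul(Rational(1, 2), 222) = 111)
Mul(90084, Pow(t, -1)) = Mul(90084, Pow(111, -1)) = Mul(90084, Rational(1, 111)) = Rational(30028, 37)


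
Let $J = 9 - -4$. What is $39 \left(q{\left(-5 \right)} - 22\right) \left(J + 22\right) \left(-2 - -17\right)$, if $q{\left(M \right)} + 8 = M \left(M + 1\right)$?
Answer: $-204750$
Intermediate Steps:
$J = 13$ ($J = 9 + 4 = 13$)
$q{\left(M \right)} = -8 + M \left(1 + M\right)$ ($q{\left(M \right)} = -8 + M \left(M + 1\right) = -8 + M \left(1 + M\right)$)
$39 \left(q{\left(-5 \right)} - 22\right) \left(J + 22\right) \left(-2 - -17\right) = 39 \left(\left(-8 - 5 + \left(-5\right)^{2}\right) - 22\right) \left(13 + 22\right) \left(-2 - -17\right) = 39 \left(\left(-8 - 5 + 25\right) - 22\right) 35 \left(-2 + 17\right) = 39 \left(12 - 22\right) 35 \cdot 15 = 39 \left(\left(-10\right) 35\right) 15 = 39 \left(-350\right) 15 = \left(-13650\right) 15 = -204750$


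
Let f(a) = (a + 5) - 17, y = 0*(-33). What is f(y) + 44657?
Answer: 44645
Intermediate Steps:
y = 0
f(a) = -12 + a (f(a) = (5 + a) - 17 = -12 + a)
f(y) + 44657 = (-12 + 0) + 44657 = -12 + 44657 = 44645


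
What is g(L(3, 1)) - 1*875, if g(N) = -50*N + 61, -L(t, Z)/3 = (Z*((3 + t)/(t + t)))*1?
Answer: -664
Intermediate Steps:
L(t, Z) = -3*Z*(3 + t)/(2*t) (L(t, Z) = -3*Z*((3 + t)/(t + t)) = -3*Z*((3 + t)/((2*t))) = -3*Z*((3 + t)*(1/(2*t))) = -3*Z*((3 + t)/(2*t)) = -3*Z*(3 + t)/(2*t))
g(N) = 61 - 50*N
g(L(3, 1)) - 1*875 = (61 - (-75)*(3 + 3)/3) - 1*875 = (61 - (-75)*6/3) - 875 = (61 - 50*(-3)) - 875 = (61 + 150) - 875 = 211 - 875 = -664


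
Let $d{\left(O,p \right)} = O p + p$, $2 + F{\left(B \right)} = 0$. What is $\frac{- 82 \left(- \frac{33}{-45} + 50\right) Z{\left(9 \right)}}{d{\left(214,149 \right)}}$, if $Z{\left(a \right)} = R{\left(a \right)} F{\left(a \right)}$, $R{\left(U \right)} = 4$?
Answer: $\frac{499216}{480525} \approx 1.0389$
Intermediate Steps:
$F{\left(B \right)} = -2$ ($F{\left(B \right)} = -2 + 0 = -2$)
$d{\left(O,p \right)} = p + O p$
$Z{\left(a \right)} = -8$ ($Z{\left(a \right)} = 4 \left(-2\right) = -8$)
$\frac{- 82 \left(- \frac{33}{-45} + 50\right) Z{\left(9 \right)}}{d{\left(214,149 \right)}} = \frac{- 82 \left(- \frac{33}{-45} + 50\right) \left(-8\right)}{149 \left(1 + 214\right)} = \frac{- 82 \left(\left(-33\right) \left(- \frac{1}{45}\right) + 50\right) \left(-8\right)}{149 \cdot 215} = \frac{- 82 \left(\frac{11}{15} + 50\right) \left(-8\right)}{32035} = \left(-82\right) \frac{761}{15} \left(-8\right) \frac{1}{32035} = \left(- \frac{62402}{15}\right) \left(-8\right) \frac{1}{32035} = \frac{499216}{15} \cdot \frac{1}{32035} = \frac{499216}{480525}$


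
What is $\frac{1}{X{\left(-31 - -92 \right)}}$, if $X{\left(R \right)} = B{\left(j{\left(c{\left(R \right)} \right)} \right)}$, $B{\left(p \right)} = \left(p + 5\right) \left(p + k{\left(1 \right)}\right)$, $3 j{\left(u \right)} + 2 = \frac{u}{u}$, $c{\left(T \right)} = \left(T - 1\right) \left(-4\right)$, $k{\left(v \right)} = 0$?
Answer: $- \frac{9}{14} \approx -0.64286$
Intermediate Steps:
$c{\left(T \right)} = 4 - 4 T$ ($c{\left(T \right)} = \left(-1 + T\right) \left(-4\right) = 4 - 4 T$)
$j{\left(u \right)} = - \frac{1}{3}$ ($j{\left(u \right)} = - \frac{2}{3} + \frac{u \frac{1}{u}}{3} = - \frac{2}{3} + \frac{1}{3} \cdot 1 = - \frac{2}{3} + \frac{1}{3} = - \frac{1}{3}$)
$B{\left(p \right)} = p \left(5 + p\right)$ ($B{\left(p \right)} = \left(p + 5\right) \left(p + 0\right) = \left(5 + p\right) p = p \left(5 + p\right)$)
$X{\left(R \right)} = - \frac{14}{9}$ ($X{\left(R \right)} = - \frac{5 - \frac{1}{3}}{3} = \left(- \frac{1}{3}\right) \frac{14}{3} = - \frac{14}{9}$)
$\frac{1}{X{\left(-31 - -92 \right)}} = \frac{1}{- \frac{14}{9}} = - \frac{9}{14}$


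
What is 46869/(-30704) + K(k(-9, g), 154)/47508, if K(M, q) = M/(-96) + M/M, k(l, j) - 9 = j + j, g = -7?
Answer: -13359720893/8752113792 ≈ -1.5265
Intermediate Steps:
k(l, j) = 9 + 2*j (k(l, j) = 9 + (j + j) = 9 + 2*j)
K(M, q) = 1 - M/96 (K(M, q) = M*(-1/96) + 1 = -M/96 + 1 = 1 - M/96)
46869/(-30704) + K(k(-9, g), 154)/47508 = 46869/(-30704) + (1 - (9 + 2*(-7))/96)/47508 = 46869*(-1/30704) + (1 - (9 - 14)/96)*(1/47508) = -46869/30704 + (1 - 1/96*(-5))*(1/47508) = -46869/30704 + (1 + 5/96)*(1/47508) = -46869/30704 + (101/96)*(1/47508) = -46869/30704 + 101/4560768 = -13359720893/8752113792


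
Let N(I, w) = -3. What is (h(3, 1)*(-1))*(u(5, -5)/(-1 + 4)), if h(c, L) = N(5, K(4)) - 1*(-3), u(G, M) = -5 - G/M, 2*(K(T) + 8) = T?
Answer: 0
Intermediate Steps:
K(T) = -8 + T/2
u(G, M) = -5 - G/M
h(c, L) = 0 (h(c, L) = -3 - 1*(-3) = -3 + 3 = 0)
(h(3, 1)*(-1))*(u(5, -5)/(-1 + 4)) = (0*(-1))*((-5 - 1*5/(-5))/(-1 + 4)) = 0*((-5 - 1*5*(-⅕))/3) = 0*((-5 + 1)/3) = 0*((⅓)*(-4)) = 0*(-4/3) = 0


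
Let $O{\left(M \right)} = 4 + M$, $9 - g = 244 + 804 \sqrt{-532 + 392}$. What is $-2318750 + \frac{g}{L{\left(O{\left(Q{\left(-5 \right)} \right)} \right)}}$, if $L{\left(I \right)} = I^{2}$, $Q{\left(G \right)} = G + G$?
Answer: $- \frac{83475235}{36} - \frac{134 i \sqrt{35}}{3} \approx -2.3188 \cdot 10^{6} - 264.25 i$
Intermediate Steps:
$Q{\left(G \right)} = 2 G$
$g = -235 - 1608 i \sqrt{35}$ ($g = 9 - \left(244 + 804 \sqrt{-532 + 392}\right) = 9 - \left(244 + 804 \sqrt{-140}\right) = 9 - \left(244 + 804 \cdot 2 i \sqrt{35}\right) = 9 - \left(244 + 1608 i \sqrt{35}\right) = -235 - 1608 i \sqrt{35} \approx -235.0 - 9513.1 i$)
$-2318750 + \frac{g}{L{\left(O{\left(Q{\left(-5 \right)} \right)} \right)}} = -2318750 + \frac{-235 - 1608 i \sqrt{35}}{\left(4 + 2 \left(-5\right)\right)^{2}} = -2318750 + \frac{-235 - 1608 i \sqrt{35}}{\left(4 - 10\right)^{2}} = -2318750 + \frac{-235 - 1608 i \sqrt{35}}{\left(-6\right)^{2}} = -2318750 + \frac{-235 - 1608 i \sqrt{35}}{36} = -2318750 + \left(-235 - 1608 i \sqrt{35}\right) \frac{1}{36} = -2318750 - \left(\frac{235}{36} + \frac{134 i \sqrt{35}}{3}\right) = - \frac{83475235}{36} - \frac{134 i \sqrt{35}}{3}$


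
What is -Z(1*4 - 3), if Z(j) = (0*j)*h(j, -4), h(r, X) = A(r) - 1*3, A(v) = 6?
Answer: 0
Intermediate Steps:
h(r, X) = 3 (h(r, X) = 6 - 1*3 = 6 - 3 = 3)
Z(j) = 0 (Z(j) = (0*j)*3 = 0*3 = 0)
-Z(1*4 - 3) = -1*0 = 0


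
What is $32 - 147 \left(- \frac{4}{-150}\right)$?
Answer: $\frac{702}{25} \approx 28.08$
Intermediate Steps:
$32 - 147 \left(- \frac{4}{-150}\right) = 32 - 147 \left(\left(-4\right) \left(- \frac{1}{150}\right)\right) = 32 - \frac{98}{25} = \frac{702}{25}$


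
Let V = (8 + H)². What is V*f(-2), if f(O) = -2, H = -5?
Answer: -18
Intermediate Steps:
V = 9 (V = (8 - 5)² = 3² = 9)
V*f(-2) = 9*(-2) = -18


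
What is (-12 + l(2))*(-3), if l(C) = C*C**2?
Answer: 12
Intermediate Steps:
l(C) = C**3
(-12 + l(2))*(-3) = (-12 + 2**3)*(-3) = (-12 + 8)*(-3) = -4*(-3) = 12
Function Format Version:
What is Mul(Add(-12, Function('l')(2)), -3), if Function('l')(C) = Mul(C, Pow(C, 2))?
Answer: 12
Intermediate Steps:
Function('l')(C) = Pow(C, 3)
Mul(Add(-12, Function('l')(2)), -3) = Mul(Add(-12, Pow(2, 3)), -3) = Mul(Add(-12, 8), -3) = Mul(-4, -3) = 12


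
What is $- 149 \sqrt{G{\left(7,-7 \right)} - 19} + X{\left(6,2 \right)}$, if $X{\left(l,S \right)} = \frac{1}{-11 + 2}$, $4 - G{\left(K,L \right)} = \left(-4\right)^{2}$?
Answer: $- \frac{1}{9} - 149 i \sqrt{31} \approx -0.11111 - 829.6 i$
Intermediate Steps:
$G{\left(K,L \right)} = -12$ ($G{\left(K,L \right)} = 4 - \left(-4\right)^{2} = 4 - 16 = -12$)
$X{\left(l,S \right)} = - \frac{1}{9}$ ($X{\left(l,S \right)} = \frac{1}{-9} = - \frac{1}{9}$)
$- 149 \sqrt{G{\left(7,-7 \right)} - 19} + X{\left(6,2 \right)} = - 149 \sqrt{-12 - 19} - \frac{1}{9} = - 149 \sqrt{-31} - \frac{1}{9} = - 149 i \sqrt{31} - \frac{1}{9} = - \frac{1}{9} - 149 i \sqrt{31}$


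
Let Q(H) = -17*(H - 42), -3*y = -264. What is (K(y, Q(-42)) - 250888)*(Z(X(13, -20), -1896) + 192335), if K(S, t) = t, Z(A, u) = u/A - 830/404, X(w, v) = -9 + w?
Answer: -4833974388110/101 ≈ -4.7861e+10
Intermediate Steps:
y = 88 (y = -⅓*(-264) = 88)
Q(H) = 714 - 17*H (Q(H) = -17*(-42 + H) = 714 - 17*H)
Z(A, u) = -415/202 + u/A (Z(A, u) = u/A - 830*1/404 = u/A - 415/202 = -415/202 + u/A)
(K(y, Q(-42)) - 250888)*(Z(X(13, -20), -1896) + 192335) = ((714 - 17*(-42)) - 250888)*((-415/202 - 1896/(-9 + 13)) + 192335) = ((714 + 714) - 250888)*((-415/202 - 1896/4) + 192335) = (1428 - 250888)*((-415/202 - 1896*¼) + 192335) = -249460*((-415/202 - 474) + 192335) = -249460*(-96163/202 + 192335) = -249460*38755507/202 = -4833974388110/101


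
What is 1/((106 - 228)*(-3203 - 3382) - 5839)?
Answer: 1/797531 ≈ 1.2539e-6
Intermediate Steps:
1/((106 - 228)*(-3203 - 3382) - 5839) = 1/(-122*(-6585) - 5839) = 1/(803370 - 5839) = 1/797531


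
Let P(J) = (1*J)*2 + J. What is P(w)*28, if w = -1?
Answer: -84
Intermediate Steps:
P(J) = 3*J (P(J) = J*2 + J = 2*J + J = 3*J)
P(w)*28 = (3*(-1))*28 = -3*28 = -84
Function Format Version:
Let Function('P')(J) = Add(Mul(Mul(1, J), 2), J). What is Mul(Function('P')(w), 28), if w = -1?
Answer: -84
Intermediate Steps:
Function('P')(J) = Mul(3, J) (Function('P')(J) = Add(Mul(J, 2), J) = Add(Mul(2, J), J) = Mul(3, J))
Mul(Function('P')(w), 28) = Mul(Mul(3, -1), 28) = Mul(-3, 28) = -84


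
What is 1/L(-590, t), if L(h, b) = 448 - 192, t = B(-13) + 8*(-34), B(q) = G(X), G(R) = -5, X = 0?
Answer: 1/256 ≈ 0.0039063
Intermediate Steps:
B(q) = -5
t = -277 (t = -5 + 8*(-34) = -5 - 272 = -277)
L(h, b) = 256
1/L(-590, t) = 1/256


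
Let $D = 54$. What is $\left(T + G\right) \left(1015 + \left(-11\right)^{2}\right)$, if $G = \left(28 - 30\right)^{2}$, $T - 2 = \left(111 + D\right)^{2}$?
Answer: $30934416$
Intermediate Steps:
$T = 27227$ ($T = 2 + \left(111 + 54\right)^{2} = 2 + 165^{2} = 2 + 27225 = 27227$)
$G = 4$ ($G = \left(-2\right)^{2} = 4$)
$\left(T + G\right) \left(1015 + \left(-11\right)^{2}\right) = \left(27227 + 4\right) \left(1015 + \left(-11\right)^{2}\right) = 27231 \left(1015 + 121\right) = 27231 \cdot 1136 = 30934416$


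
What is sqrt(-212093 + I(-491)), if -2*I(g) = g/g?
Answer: I*sqrt(848374)/2 ≈ 460.54*I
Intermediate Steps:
I(g) = -1/2 (I(g) = -g/(2*g) = -1/2*1 = -1/2)
sqrt(-212093 + I(-491)) = sqrt(-212093 - 1/2) = sqrt(-424187/2) = I*sqrt(848374)/2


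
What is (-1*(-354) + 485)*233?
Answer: 195487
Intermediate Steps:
(-1*(-354) + 485)*233 = (354 + 485)*233 = 839*233 = 195487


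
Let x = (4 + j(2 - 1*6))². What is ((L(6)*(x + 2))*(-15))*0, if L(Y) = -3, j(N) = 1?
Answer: 0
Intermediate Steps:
x = 25 (x = (4 + 1)² = 5² = 25)
((L(6)*(x + 2))*(-15))*0 = (-3*(25 + 2)*(-15))*0 = (-3*27*(-15))*0 = -81*(-15)*0 = 1215*0 = 0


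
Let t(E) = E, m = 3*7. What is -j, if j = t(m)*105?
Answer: -2205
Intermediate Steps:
m = 21
j = 2205 (j = 21*105 = 2205)
-j = -1*2205 = -2205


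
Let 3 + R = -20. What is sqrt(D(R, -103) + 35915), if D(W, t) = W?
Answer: 6*sqrt(997) ≈ 189.45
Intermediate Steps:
R = -23 (R = -3 - 20 = -23)
sqrt(D(R, -103) + 35915) = sqrt(-23 + 35915) = sqrt(35892) = 6*sqrt(997)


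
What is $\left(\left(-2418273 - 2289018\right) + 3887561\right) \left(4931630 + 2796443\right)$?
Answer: $-6334933280290$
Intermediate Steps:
$\left(\left(-2418273 - 2289018\right) + 3887561\right) \left(4931630 + 2796443\right) = \left(-4707291 + 3887561\right) 7728073 = \left(-819730\right) 7728073 = -6334933280290$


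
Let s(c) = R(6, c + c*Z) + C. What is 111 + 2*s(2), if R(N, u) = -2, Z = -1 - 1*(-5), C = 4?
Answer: 115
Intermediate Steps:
Z = 4 (Z = -1 + 5 = 4)
s(c) = 2 (s(c) = -2 + 4 = 2)
111 + 2*s(2) = 111 + 2*2 = 111 + 4 = 115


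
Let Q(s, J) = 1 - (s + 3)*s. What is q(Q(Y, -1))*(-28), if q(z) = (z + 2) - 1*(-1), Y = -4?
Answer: 0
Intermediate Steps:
Q(s, J) = 1 - s*(3 + s) (Q(s, J) = 1 - (3 + s)*s = 1 - s*(3 + s))
q(z) = 3 + z (q(z) = (2 + z) + 1 = 3 + z)
q(Q(Y, -1))*(-28) = (3 + (1 - 1*(-4)**2 - 3*(-4)))*(-28) = (3 + (1 - 1*16 + 12))*(-28) = (3 + (1 - 16 + 12))*(-28) = (3 - 3)*(-28) = 0*(-28) = 0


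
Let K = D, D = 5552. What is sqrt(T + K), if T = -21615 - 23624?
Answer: I*sqrt(39687) ≈ 199.22*I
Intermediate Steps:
T = -45239
K = 5552
sqrt(T + K) = sqrt(-45239 + 5552) = sqrt(-39687) = I*sqrt(39687)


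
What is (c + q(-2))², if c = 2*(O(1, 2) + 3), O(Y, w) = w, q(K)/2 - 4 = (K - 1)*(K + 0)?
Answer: 900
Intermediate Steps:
q(K) = 8 + 2*K*(-1 + K) (q(K) = 8 + 2*((K - 1)*(K + 0)) = 8 + 2*((-1 + K)*K) = 8 + 2*(K*(-1 + K)) = 8 + 2*K*(-1 + K))
c = 10 (c = 2*(2 + 3) = 2*5 = 10)
(c + q(-2))² = (10 + (8 - 2*(-2) + 2*(-2)²))² = (10 + (8 + 4 + 2*4))² = (10 + (8 + 4 + 8))² = (10 + 20)² = 30² = 900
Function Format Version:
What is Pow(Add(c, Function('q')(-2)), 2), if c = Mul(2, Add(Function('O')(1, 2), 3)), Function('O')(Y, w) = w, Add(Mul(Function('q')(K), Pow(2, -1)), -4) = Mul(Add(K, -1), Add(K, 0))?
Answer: 900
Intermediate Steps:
Function('q')(K) = Add(8, Mul(2, K, Add(-1, K))) (Function('q')(K) = Add(8, Mul(2, Mul(Add(K, -1), Add(K, 0)))) = Add(8, Mul(2, Mul(Add(-1, K), K))) = Add(8, Mul(2, Mul(K, Add(-1, K)))) = Add(8, Mul(2, K, Add(-1, K))))
c = 10 (c = Mul(2, Add(2, 3)) = Mul(2, 5) = 10)
Pow(Add(c, Function('q')(-2)), 2) = Pow(Add(10, Add(8, Mul(-2, -2), Mul(2, Pow(-2, 2)))), 2) = Pow(Add(10, Add(8, 4, Mul(2, 4))), 2) = Pow(Add(10, Add(8, 4, 8)), 2) = Pow(Add(10, 20), 2) = Pow(30, 2) = 900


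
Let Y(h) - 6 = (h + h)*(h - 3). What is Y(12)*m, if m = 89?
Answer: 19758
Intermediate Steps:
Y(h) = 6 + 2*h*(-3 + h) (Y(h) = 6 + (h + h)*(h - 3) = 6 + (2*h)*(-3 + h) = 6 + 2*h*(-3 + h))
Y(12)*m = (6 - 6*12 + 2*12²)*89 = (6 - 72 + 2*144)*89 = (6 - 72 + 288)*89 = 222*89 = 19758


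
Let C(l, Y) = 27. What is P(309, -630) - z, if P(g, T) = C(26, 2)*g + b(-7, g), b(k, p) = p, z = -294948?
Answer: 303600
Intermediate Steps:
P(g, T) = 28*g (P(g, T) = 27*g + g = 28*g)
P(309, -630) - z = 28*309 - 1*(-294948) = 8652 + 294948 = 303600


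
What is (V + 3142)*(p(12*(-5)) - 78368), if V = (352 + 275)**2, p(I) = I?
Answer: -31078741988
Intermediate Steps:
V = 393129 (V = 627**2 = 393129)
(V + 3142)*(p(12*(-5)) - 78368) = (393129 + 3142)*(12*(-5) - 78368) = 396271*(-60 - 78368) = 396271*(-78428) = -31078741988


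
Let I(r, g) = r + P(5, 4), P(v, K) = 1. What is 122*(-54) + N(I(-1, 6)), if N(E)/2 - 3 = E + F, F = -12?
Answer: -6606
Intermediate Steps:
I(r, g) = 1 + r (I(r, g) = r + 1 = 1 + r)
N(E) = -18 + 2*E (N(E) = 6 + 2*(E - 12) = 6 + 2*(-12 + E) = 6 + (-24 + 2*E) = -18 + 2*E)
122*(-54) + N(I(-1, 6)) = 122*(-54) + (-18 + 2*(1 - 1)) = -6588 + (-18 + 2*0) = -6588 + (-18 + 0) = -6588 - 18 = -6606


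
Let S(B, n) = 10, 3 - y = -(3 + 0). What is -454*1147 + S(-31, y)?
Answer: -520728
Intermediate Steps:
y = 6 (y = 3 - (-1)*(3 + 0) = 3 - (-1)*3 = 3 - 1*(-3) = 3 + 3 = 6)
-454*1147 + S(-31, y) = -454*1147 + 10 = -520738 + 10 = -520728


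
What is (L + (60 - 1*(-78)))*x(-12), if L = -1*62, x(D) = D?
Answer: -912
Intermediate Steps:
L = -62
(L + (60 - 1*(-78)))*x(-12) = (-62 + (60 - 1*(-78)))*(-12) = (-62 + (60 + 78))*(-12) = (-62 + 138)*(-12) = 76*(-12) = -912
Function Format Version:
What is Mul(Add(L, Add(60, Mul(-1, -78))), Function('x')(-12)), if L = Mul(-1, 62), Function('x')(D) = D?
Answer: -912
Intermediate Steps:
L = -62
Mul(Add(L, Add(60, Mul(-1, -78))), Function('x')(-12)) = Mul(Add(-62, Add(60, Mul(-1, -78))), -12) = Mul(Add(-62, Add(60, 78)), -12) = Mul(Add(-62, 138), -12) = Mul(76, -12) = -912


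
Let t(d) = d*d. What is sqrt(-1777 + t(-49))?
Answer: 4*sqrt(39) ≈ 24.980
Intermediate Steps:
t(d) = d**2
sqrt(-1777 + t(-49)) = sqrt(-1777 + (-49)**2) = sqrt(-1777 + 2401) = sqrt(624) = 4*sqrt(39)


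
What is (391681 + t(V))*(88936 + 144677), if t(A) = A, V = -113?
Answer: 91475375184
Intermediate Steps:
(391681 + t(V))*(88936 + 144677) = (391681 - 113)*(88936 + 144677) = 391568*233613 = 91475375184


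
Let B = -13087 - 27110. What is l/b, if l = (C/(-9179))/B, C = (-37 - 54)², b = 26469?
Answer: 8281/9766220953347 ≈ 8.4792e-10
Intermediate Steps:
B = -40197
C = 8281 (C = (-91)² = 8281)
l = 8281/368968263 (l = (8281/(-9179))/(-40197) = (8281*(-1/9179))*(-1/40197) = -8281/9179*(-1/40197) = 8281/368968263 ≈ 2.2444e-5)
l/b = (8281/368968263)/26469 = (8281/368968263)*(1/26469) = 8281/9766220953347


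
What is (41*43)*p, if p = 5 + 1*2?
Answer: 12341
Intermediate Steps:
p = 7 (p = 5 + 2 = 7)
(41*43)*p = (41*43)*7 = 1763*7 = 12341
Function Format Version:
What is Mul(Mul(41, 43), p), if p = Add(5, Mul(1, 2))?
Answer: 12341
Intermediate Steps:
p = 7 (p = Add(5, 2) = 7)
Mul(Mul(41, 43), p) = Mul(Mul(41, 43), 7) = Mul(1763, 7) = 12341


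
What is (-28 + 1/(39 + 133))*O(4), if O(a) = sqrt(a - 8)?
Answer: -4815*I/86 ≈ -55.988*I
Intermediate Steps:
O(a) = sqrt(-8 + a)
(-28 + 1/(39 + 133))*O(4) = (-28 + 1/(39 + 133))*sqrt(-8 + 4) = (-28 + 1/172)*sqrt(-4) = (-28 + 1/172)*(2*I) = -4815*I/86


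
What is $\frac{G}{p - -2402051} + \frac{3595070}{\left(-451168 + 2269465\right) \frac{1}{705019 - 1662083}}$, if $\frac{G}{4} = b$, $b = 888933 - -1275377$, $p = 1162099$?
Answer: $- \frac{408773273294145724}{216022775085} \approx -1.8923 \cdot 10^{6}$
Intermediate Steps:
$b = 2164310$ ($b = 888933 + 1275377 = 2164310$)
$G = 8657240$ ($G = 4 \cdot 2164310 = 8657240$)
$\frac{G}{p - -2402051} + \frac{3595070}{\left(-451168 + 2269465\right) \frac{1}{705019 - 1662083}} = \frac{8657240}{1162099 - -2402051} + \frac{3595070}{\left(-451168 + 2269465\right) \frac{1}{705019 - 1662083}} = \frac{8657240}{1162099 + 2402051} + \frac{3595070}{1818297 \frac{1}{-957064}} = \frac{8657240}{3564150} + \frac{3595070}{1818297 \left(- \frac{1}{957064}\right)} = 8657240 \cdot \frac{1}{3564150} + \frac{3595070}{- \frac{1818297}{957064}} = \frac{865724}{356415} + 3595070 \left(- \frac{957064}{1818297}\right) = \frac{865724}{356415} - \frac{3440712074480}{1818297} = - \frac{408773273294145724}{216022775085}$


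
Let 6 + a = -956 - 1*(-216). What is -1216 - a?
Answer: -470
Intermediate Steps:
a = -746 (a = -6 + (-956 - 1*(-216)) = -6 + (-956 + 216) = -6 - 740 = -746)
-1216 - a = -1216 - 1*(-746) = -1216 + 746 = -470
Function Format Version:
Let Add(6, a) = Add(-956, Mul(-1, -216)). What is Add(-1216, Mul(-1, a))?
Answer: -470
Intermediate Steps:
a = -746 (a = Add(-6, Add(-956, Mul(-1, -216))) = Add(-6, Add(-956, 216)) = Add(-6, -740) = -746)
Add(-1216, Mul(-1, a)) = Add(-1216, Mul(-1, -746)) = Add(-1216, 746) = -470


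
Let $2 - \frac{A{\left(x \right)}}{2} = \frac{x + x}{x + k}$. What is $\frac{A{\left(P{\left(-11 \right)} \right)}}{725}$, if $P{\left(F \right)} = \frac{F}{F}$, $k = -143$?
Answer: $\frac{286}{51475} \approx 0.0055561$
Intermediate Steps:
$P{\left(F \right)} = 1$
$A{\left(x \right)} = 4 - \frac{4 x}{-143 + x}$ ($A{\left(x \right)} = 4 - 2 \frac{x + x}{x - 143} = 4 - 2 \frac{2 x}{-143 + x} = 4 - \frac{4 x}{-143 + x}$)
$\frac{A{\left(P{\left(-11 \right)} \right)}}{725} = \frac{\left(-572\right) \frac{1}{-143 + 1}}{725} = - \frac{572}{-142} \cdot \frac{1}{725} = \left(-572\right) \left(- \frac{1}{142}\right) \frac{1}{725} = \frac{286}{71} \cdot \frac{1}{725} = \frac{286}{51475}$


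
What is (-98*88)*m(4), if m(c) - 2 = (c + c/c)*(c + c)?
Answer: -362208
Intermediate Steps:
m(c) = 2 + 2*c*(1 + c) (m(c) = 2 + (c + c/c)*(c + c) = 2 + (c + 1)*(2*c) = 2 + (1 + c)*(2*c) = 2 + 2*c*(1 + c))
(-98*88)*m(4) = (-98*88)*(2 + 2*4 + 2*4²) = -8624*(2 + 8 + 2*16) = -8624*(2 + 8 + 32) = -8624*42 = -362208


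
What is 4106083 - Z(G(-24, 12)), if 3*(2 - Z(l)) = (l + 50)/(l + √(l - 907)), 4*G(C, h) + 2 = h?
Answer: 14958453258/3643 - 105*I*√402/3643 ≈ 4.1061e+6 - 0.57789*I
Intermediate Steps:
G(C, h) = -½ + h/4
Z(l) = 2 - (50 + l)/(3*(l + √(-907 + l))) (Z(l) = 2 - (l + 50)/(3*(l + √(l - 907))) = 2 - (50 + l)/(3*(l + √(-907 + l))))
4106083 - Z(G(-24, 12)) = 4106083 - (-50 + 5*(-½ + (¼)*12) + 6*√(-907 + (-½ + (¼)*12)))/(3*((-½ + (¼)*12) + √(-907 + (-½ + (¼)*12)))) = 4106083 - (-50 + 5*(-½ + 3) + 6*√(-907 + (-½ + 3)))/(3*((-½ + 3) + √(-907 + (-½ + 3)))) = 4106083 - (-50 + 5*(5/2) + 6*√(-907 + 5/2))/(3*(5/2 + √(-907 + 5/2))) = 4106083 - (-50 + 25/2 + 6*√(-1809/2))/(3*(5/2 + √(-1809/2))) = 4106083 - (-50 + 25/2 + 6*(3*I*√402/2))/(3*(5/2 + 3*I*√402/2)) = 4106083 - (-50 + 25/2 + 9*I*√402)/(3*(5/2 + 3*I*√402/2)) = 4106083 - (-75/2 + 9*I*√402)/(3*(5/2 + 3*I*√402/2))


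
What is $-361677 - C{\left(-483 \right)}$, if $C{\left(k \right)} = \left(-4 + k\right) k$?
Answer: $-596898$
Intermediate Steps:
$C{\left(k \right)} = k \left(-4 + k\right)$
$-361677 - C{\left(-483 \right)} = -361677 - - 483 \left(-4 - 483\right) = -361677 - \left(-483\right) \left(-487\right) = -361677 - 235221 = -596898$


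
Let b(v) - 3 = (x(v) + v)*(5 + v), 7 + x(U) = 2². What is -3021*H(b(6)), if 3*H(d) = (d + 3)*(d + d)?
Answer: -2827656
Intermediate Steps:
x(U) = -3 (x(U) = -7 + 2² = -7 + 4 = -3)
b(v) = 3 + (-3 + v)*(5 + v)
H(d) = 2*d*(3 + d)/3 (H(d) = ((d + 3)*(d + d))/3 = ((3 + d)*(2*d))/3 = (2*d*(3 + d))/3 = 2*d*(3 + d)/3)
-3021*H(b(6)) = -2014*(-12 + 6² + 2*6)*(3 + (-12 + 6² + 2*6)) = -2014*(-12 + 36 + 12)*(3 + (-12 + 36 + 12)) = -2014*36*(3 + 36) = -2014*36*39 = -3021*936 = -2827656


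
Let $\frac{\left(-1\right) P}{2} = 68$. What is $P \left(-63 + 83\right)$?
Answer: $-2720$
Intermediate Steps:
$P = -136$ ($P = \left(-2\right) 68 = -136$)
$P \left(-63 + 83\right) = - 136 \left(-63 + 83\right) = \left(-136\right) 20 = -2720$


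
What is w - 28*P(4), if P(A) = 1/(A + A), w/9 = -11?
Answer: -205/2 ≈ -102.50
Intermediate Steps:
w = -99 (w = 9*(-11) = -99)
P(A) = 1/(2*A)
w - 28*P(4) = -99 - 14/4 = -99 - 28*⅛ = -99 - 7/2 = -205/2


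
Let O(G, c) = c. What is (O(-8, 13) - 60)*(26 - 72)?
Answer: 2162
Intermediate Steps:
(O(-8, 13) - 60)*(26 - 72) = (13 - 60)*(26 - 72) = -47*(-46) = 2162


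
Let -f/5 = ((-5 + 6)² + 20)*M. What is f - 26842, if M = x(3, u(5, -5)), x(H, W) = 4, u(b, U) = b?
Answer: -27262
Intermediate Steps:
M = 4
f = -420 (f = -5*((-5 + 6)² + 20)*4 = -5*(1² + 20)*4 = -5*(1 + 20)*4 = -105*4 = -5*84 = -420)
f - 26842 = -420 - 26842 = -27262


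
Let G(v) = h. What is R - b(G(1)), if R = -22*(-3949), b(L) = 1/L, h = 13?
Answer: 1129413/13 ≈ 86878.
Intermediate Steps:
G(v) = 13
R = 86878
R - b(G(1)) = 86878 - 1/13 = 1129413/13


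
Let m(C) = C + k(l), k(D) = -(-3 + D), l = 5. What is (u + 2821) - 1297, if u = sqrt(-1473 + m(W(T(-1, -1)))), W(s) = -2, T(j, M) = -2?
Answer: 1524 + I*sqrt(1477) ≈ 1524.0 + 38.432*I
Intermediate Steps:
k(D) = 3 - D
m(C) = -2 + C (m(C) = C + (3 - 1*5) = C + (3 - 5) = C - 2 = -2 + C)
u = I*sqrt(1477) (u = sqrt(-1473 + (-2 - 2)) = sqrt(-1473 - 4) = sqrt(-1477) = I*sqrt(1477) ≈ 38.432*I)
(u + 2821) - 1297 = (I*sqrt(1477) + 2821) - 1297 = (2821 + I*sqrt(1477)) - 1297 = 1524 + I*sqrt(1477)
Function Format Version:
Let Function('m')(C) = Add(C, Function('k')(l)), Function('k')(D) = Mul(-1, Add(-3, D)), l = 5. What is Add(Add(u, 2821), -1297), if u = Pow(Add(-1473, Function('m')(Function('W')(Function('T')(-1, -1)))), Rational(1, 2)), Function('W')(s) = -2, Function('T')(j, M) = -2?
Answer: Add(1524, Mul(I, Pow(1477, Rational(1, 2)))) ≈ Add(1524.0, Mul(38.432, I))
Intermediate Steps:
Function('k')(D) = Add(3, Mul(-1, D))
Function('m')(C) = Add(-2, C) (Function('m')(C) = Add(C, Add(3, Mul(-1, 5))) = Add(C, Add(3, -5)) = Add(C, -2) = Add(-2, C))
u = Mul(I, Pow(1477, Rational(1, 2))) (u = Pow(Add(-1473, Add(-2, -2)), Rational(1, 2)) = Pow(Add(-1473, -4), Rational(1, 2)) = Pow(-1477, Rational(1, 2)) = Mul(I, Pow(1477, Rational(1, 2))) ≈ Mul(38.432, I))
Add(Add(u, 2821), -1297) = Add(Add(Mul(I, Pow(1477, Rational(1, 2))), 2821), -1297) = Add(Add(2821, Mul(I, Pow(1477, Rational(1, 2)))), -1297) = Add(1524, Mul(I, Pow(1477, Rational(1, 2))))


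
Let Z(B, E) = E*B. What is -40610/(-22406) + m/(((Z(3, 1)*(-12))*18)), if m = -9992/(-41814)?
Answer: 68757702323/37943821602 ≈ 1.8121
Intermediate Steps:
Z(B, E) = B*E
m = 4996/20907 (m = -9992*(-1/41814) = 4996/20907 ≈ 0.23896)
-40610/(-22406) + m/(((Z(3, 1)*(-12))*18)) = -40610/(-22406) + 4996/(20907*((((3*1)*(-12))*18))) = -40610*(-1/22406) + 4996/(20907*(((3*(-12))*18))) = 20305/11203 + 4996/(20907*((-36*18))) = 20305/11203 + (4996/20907)/(-648) = 20305/11203 + (4996/20907)*(-1/648) = 20305/11203 - 1249/3386934 = 68757702323/37943821602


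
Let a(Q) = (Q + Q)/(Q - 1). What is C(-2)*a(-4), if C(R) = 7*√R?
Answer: 56*I*√2/5 ≈ 15.839*I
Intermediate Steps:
a(Q) = 2*Q/(-1 + Q) (a(Q) = (2*Q)/(-1 + Q) = 2*Q/(-1 + Q))
C(-2)*a(-4) = (7*√(-2))*(2*(-4)/(-1 - 4)) = (7*(I*√2))*(2*(-4)/(-5)) = (7*I*√2)*(2*(-4)*(-⅕)) = (7*I*√2)*(8/5) = 56*I*√2/5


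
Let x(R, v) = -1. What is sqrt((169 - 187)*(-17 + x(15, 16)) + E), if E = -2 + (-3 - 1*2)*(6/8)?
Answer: sqrt(1273)/2 ≈ 17.840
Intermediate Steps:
E = -23/4 (E = -2 + (-3 - 2)*(6*(1/8)) = -2 - 5*3/4 = -2 - 15/4 = -23/4 ≈ -5.7500)
sqrt((169 - 187)*(-17 + x(15, 16)) + E) = sqrt((169 - 187)*(-17 - 1) - 23/4) = sqrt(-18*(-18) - 23/4) = sqrt(324 - 23/4) = sqrt(1273/4) = sqrt(1273)/2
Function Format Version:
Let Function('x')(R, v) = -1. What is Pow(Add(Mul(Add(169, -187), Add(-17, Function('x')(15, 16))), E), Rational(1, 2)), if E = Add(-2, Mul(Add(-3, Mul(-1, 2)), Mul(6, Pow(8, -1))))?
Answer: Mul(Rational(1, 2), Pow(1273, Rational(1, 2))) ≈ 17.840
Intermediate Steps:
E = Rational(-23, 4) (E = Add(-2, Mul(Add(-3, -2), Mul(6, Rational(1, 8)))) = Add(-2, Mul(-5, Rational(3, 4))) = Add(-2, Rational(-15, 4)) = Rational(-23, 4) ≈ -5.7500)
Pow(Add(Mul(Add(169, -187), Add(-17, Function('x')(15, 16))), E), Rational(1, 2)) = Pow(Add(Mul(Add(169, -187), Add(-17, -1)), Rational(-23, 4)), Rational(1, 2)) = Pow(Add(Mul(-18, -18), Rational(-23, 4)), Rational(1, 2)) = Pow(Add(324, Rational(-23, 4)), Rational(1, 2)) = Pow(Rational(1273, 4), Rational(1, 2)) = Mul(Rational(1, 2), Pow(1273, Rational(1, 2)))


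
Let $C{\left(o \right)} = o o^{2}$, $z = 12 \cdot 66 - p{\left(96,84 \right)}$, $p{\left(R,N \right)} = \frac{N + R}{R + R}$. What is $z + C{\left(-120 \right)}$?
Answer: $- \frac{27635343}{16} \approx -1.7272 \cdot 10^{6}$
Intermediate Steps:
$p{\left(R,N \right)} = \frac{N + R}{2 R}$
$z = \frac{12657}{16}$ ($z = 12 \cdot 66 - \frac{84 + 96}{2 \cdot 96} = 792 - \frac{1}{2} \cdot \frac{1}{96} \cdot 180 = 792 - \frac{15}{16} = \frac{12657}{16} \approx 791.06$)
$C{\left(o \right)} = o^{3}$
$z + C{\left(-120 \right)} = \frac{12657}{16} + \left(-120\right)^{3} = \frac{12657}{16} - 1728000 = - \frac{27635343}{16}$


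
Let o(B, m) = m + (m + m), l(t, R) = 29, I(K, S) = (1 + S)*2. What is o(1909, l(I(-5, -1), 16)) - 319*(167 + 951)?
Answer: -356555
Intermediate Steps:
I(K, S) = 2 + 2*S
o(B, m) = 3*m (o(B, m) = m + 2*m = 3*m)
o(1909, l(I(-5, -1), 16)) - 319*(167 + 951) = 3*29 - 319*(167 + 951) = 87 - 319*1118 = 87 - 356642 = -356555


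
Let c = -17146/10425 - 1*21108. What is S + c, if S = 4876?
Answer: -169235746/10425 ≈ -16234.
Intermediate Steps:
c = -220068046/10425 (c = -17146*1/10425 - 21108 = -17146/10425 - 21108 = -220068046/10425 ≈ -21110.)
S + c = 4876 - 220068046/10425 = -169235746/10425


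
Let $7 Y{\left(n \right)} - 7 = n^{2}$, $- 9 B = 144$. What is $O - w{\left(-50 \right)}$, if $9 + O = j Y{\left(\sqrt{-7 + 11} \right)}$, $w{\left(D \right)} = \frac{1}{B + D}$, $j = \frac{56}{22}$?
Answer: $- \frac{329}{66} \approx -4.9848$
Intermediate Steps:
$B = -16$ ($B = \left(- \frac{1}{9}\right) 144 = -16$)
$j = \frac{28}{11}$ ($j = 56 \cdot \frac{1}{22} = \frac{28}{11} \approx 2.5455$)
$Y{\left(n \right)} = 1 + \frac{n^{2}}{7}$
$w{\left(D \right)} = \frac{1}{-16 + D}$
$O = -5$ ($O = -9 + \frac{28 \left(1 + \frac{\left(\sqrt{-7 + 11}\right)^{2}}{7}\right)}{11} = -9 + \frac{28 \left(1 + \frac{\left(\sqrt{4}\right)^{2}}{7}\right)}{11} = -9 + \frac{28 \left(1 + \frac{2^{2}}{7}\right)}{11} = -9 + \frac{28 \left(1 + \frac{1}{7} \cdot 4\right)}{11} = -9 + \frac{28 \left(1 + \frac{4}{7}\right)}{11} = -9 + \frac{28}{11} \cdot \frac{11}{7} = -9 + 4 = -5$)
$O - w{\left(-50 \right)} = -5 - \frac{1}{-16 - 50} = -5 - \frac{1}{-66} = -5 - - \frac{1}{66} = -5 + \frac{1}{66} = - \frac{329}{66}$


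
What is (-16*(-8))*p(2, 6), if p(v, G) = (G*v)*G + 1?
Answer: 9344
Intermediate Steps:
p(v, G) = 1 + v*G² (p(v, G) = v*G² + 1 = 1 + v*G²)
(-16*(-8))*p(2, 6) = (-16*(-8))*(1 + 2*6²) = 128*(1 + 2*36) = 128*(1 + 72) = 128*73 = 9344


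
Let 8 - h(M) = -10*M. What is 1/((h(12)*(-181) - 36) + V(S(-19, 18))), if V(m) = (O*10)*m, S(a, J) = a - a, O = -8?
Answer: -1/23204 ≈ -4.3096e-5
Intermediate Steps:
h(M) = 8 + 10*M (h(M) = 8 - (-10)*M = 8 + 10*M)
S(a, J) = 0
V(m) = -80*m (V(m) = (-8*10)*m = -80*m)
1/((h(12)*(-181) - 36) + V(S(-19, 18))) = 1/(((8 + 10*12)*(-181) - 36) - 80*0) = 1/(((8 + 120)*(-181) - 36) + 0) = 1/((128*(-181) - 36) + 0) = 1/((-23168 - 36) + 0) = 1/(-23204 + 0) = 1/(-23204) = -1/23204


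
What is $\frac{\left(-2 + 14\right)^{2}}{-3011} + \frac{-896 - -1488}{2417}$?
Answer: $\frac{1434464}{7277587} \approx 0.19711$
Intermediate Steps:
$\frac{\left(-2 + 14\right)^{2}}{-3011} + \frac{-896 - -1488}{2417} = 12^{2} \left(- \frac{1}{3011}\right) + \left(-896 + 1488\right) \frac{1}{2417} = 144 \left(- \frac{1}{3011}\right) + 592 \cdot \frac{1}{2417} = - \frac{144}{3011} + \frac{592}{2417} = \frac{1434464}{7277587}$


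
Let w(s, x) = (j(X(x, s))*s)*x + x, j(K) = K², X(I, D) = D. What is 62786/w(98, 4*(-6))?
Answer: -31393/11294316 ≈ -0.0027795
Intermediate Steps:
w(s, x) = x + x*s³ (w(s, x) = (s²*s)*x + x = s³*x + x = x*s³ + x = x + x*s³)
62786/w(98, 4*(-6)) = 62786/(((4*(-6))*(1 + 98³))) = 62786/((-24*(1 + 941192))) = 62786/((-24*941193)) = 62786/(-22588632) = 62786*(-1/22588632) = -31393/11294316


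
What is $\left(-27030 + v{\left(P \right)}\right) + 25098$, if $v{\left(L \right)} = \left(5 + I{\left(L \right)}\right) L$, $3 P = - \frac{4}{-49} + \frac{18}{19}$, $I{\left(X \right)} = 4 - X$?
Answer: $- \frac{15048076786}{7800849} \approx -1929.0$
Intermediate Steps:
$P = \frac{958}{2793}$ ($P = \frac{- \frac{4}{-49} + \frac{18}{19}}{3} = \frac{\left(-4\right) \left(- \frac{1}{49}\right) + 18 \cdot \frac{1}{19}}{3} = \frac{\frac{4}{49} + \frac{18}{19}}{3} = \frac{1}{3} \cdot \frac{958}{931} = \frac{958}{2793} \approx 0.343$)
$v{\left(L \right)} = L \left(9 - L\right)$ ($v{\left(L \right)} = \left(5 - \left(-4 + L\right)\right) L = \left(9 - L\right) L = L \left(9 - L\right)$)
$\left(-27030 + v{\left(P \right)}\right) + 25098 = \left(-27030 + \frac{958 \left(9 - \frac{958}{2793}\right)}{2793}\right) + 25098 = \left(-27030 + \frac{958}{2793} \cdot \frac{24179}{2793}\right) + 25098 = \left(-27030 + \frac{23163482}{7800849}\right) + 25098 = - \frac{210833784988}{7800849} + 25098 = - \frac{15048076786}{7800849}$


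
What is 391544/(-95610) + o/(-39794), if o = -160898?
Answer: -49411039/951176085 ≈ -0.051947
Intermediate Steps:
391544/(-95610) + o/(-39794) = 391544/(-95610) - 160898/(-39794) = 391544*(-1/95610) - 160898*(-1/39794) = -195772/47805 + 80449/19897 = -49411039/951176085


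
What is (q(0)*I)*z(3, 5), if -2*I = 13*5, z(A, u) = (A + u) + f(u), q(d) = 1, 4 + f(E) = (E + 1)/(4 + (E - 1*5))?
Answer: -715/4 ≈ -178.75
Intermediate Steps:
f(E) = -4 + (1 + E)/(-1 + E) (f(E) = -4 + (E + 1)/(4 + (E - 1*5)) = -4 + (1 + E)/(4 + (E - 5)) = -4 + (1 + E)/(4 + (-5 + E)) = -4 + (1 + E)/(-1 + E))
z(A, u) = A + u + (5 - 3*u)/(-1 + u) (z(A, u) = (A + u) + (5 - 3*u)/(-1 + u) = A + u + (5 - 3*u)/(-1 + u))
I = -65/2 (I = -13*5/2 = -½*65 = -65/2 ≈ -32.500)
(q(0)*I)*z(3, 5) = (1*(-65/2))*((5 - 3*5 + (-1 + 5)*(3 + 5))/(-1 + 5)) = -65*(5 - 15 + 4*8)/(2*4) = -65*(5 - 15 + 32)/8 = -65*22/8 = -65/2*11/2 = -715/4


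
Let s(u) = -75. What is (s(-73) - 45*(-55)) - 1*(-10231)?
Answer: 12631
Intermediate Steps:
(s(-73) - 45*(-55)) - 1*(-10231) = (-75 - 45*(-55)) - 1*(-10231) = (-75 - 1*(-2475)) + 10231 = (-75 + 2475) + 10231 = 2400 + 10231 = 12631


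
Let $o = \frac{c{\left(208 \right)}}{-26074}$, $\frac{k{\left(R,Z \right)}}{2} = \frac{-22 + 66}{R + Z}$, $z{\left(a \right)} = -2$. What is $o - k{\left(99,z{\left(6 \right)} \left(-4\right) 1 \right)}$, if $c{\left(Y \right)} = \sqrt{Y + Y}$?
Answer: $- \frac{88}{107} - \frac{2 \sqrt{26}}{13037} \approx -0.82321$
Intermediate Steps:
$c{\left(Y \right)} = \sqrt{2} \sqrt{Y}$ ($c{\left(Y \right)} = \sqrt{2 Y} = \sqrt{2} \sqrt{Y}$)
$k{\left(R,Z \right)} = \frac{88}{R + Z}$ ($k{\left(R,Z \right)} = 2 \frac{-22 + 66}{R + Z} = 2 \frac{44}{R + Z} = \frac{88}{R + Z}$)
$o = - \frac{2 \sqrt{26}}{13037}$ ($o = \frac{\sqrt{2} \sqrt{208}}{-26074} = \sqrt{2} \cdot 4 \sqrt{13} \left(- \frac{1}{26074}\right) = 4 \sqrt{26} \left(- \frac{1}{26074}\right) = - \frac{2 \sqrt{26}}{13037} \approx -0.00078224$)
$o - k{\left(99,z{\left(6 \right)} \left(-4\right) 1 \right)} = - \frac{2 \sqrt{26}}{13037} - \frac{88}{99 + \left(-2\right) \left(-4\right) 1} = - \frac{2 \sqrt{26}}{13037} - \frac{88}{99 + 8 \cdot 1} = - \frac{2 \sqrt{26}}{13037} - \frac{88}{99 + 8} = - \frac{2 \sqrt{26}}{13037} - \frac{88}{107} = - \frac{88}{107} - \frac{2 \sqrt{26}}{13037}$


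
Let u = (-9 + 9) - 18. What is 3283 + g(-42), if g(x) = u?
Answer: 3265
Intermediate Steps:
u = -18 (u = 0 - 18 = -18)
g(x) = -18
3283 + g(-42) = 3283 - 18 = 3265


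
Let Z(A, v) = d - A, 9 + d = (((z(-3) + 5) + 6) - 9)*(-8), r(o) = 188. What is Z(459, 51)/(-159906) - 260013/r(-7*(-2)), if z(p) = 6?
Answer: -20788769381/15031164 ≈ -1383.0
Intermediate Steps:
d = -73 (d = -9 + (((6 + 5) + 6) - 9)*(-8) = -9 + ((11 + 6) - 9)*(-8) = -9 + (17 - 9)*(-8) = -9 + 8*(-8) = -9 - 64 = -73)
Z(A, v) = -73 - A
Z(459, 51)/(-159906) - 260013/r(-7*(-2)) = (-73 - 1*459)/(-159906) - 260013/188 = (-73 - 459)*(-1/159906) - 260013*1/188 = -532*(-1/159906) - 260013/188 = 266/79953 - 260013/188 = -20788769381/15031164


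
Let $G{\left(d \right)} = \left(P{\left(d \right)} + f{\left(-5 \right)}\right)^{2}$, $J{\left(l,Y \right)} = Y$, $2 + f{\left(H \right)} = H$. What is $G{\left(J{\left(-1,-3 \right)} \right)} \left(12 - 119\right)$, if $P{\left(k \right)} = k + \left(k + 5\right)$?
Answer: $-6848$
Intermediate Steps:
$f{\left(H \right)} = -2 + H$
$P{\left(k \right)} = 5 + 2 k$ ($P{\left(k \right)} = k + \left(5 + k\right) = 5 + 2 k$)
$G{\left(d \right)} = \left(-2 + 2 d\right)^{2}$ ($G{\left(d \right)} = \left(\left(5 + 2 d\right) - 7\right)^{2} = \left(-2 + 2 d\right)^{2}$)
$G{\left(J{\left(-1,-3 \right)} \right)} \left(12 - 119\right) = 4 \left(-1 - 3\right)^{2} \left(12 - 119\right) = 4 \left(-4\right)^{2} \left(-107\right) = 4 \cdot 16 \left(-107\right) = 64 \left(-107\right) = -6848$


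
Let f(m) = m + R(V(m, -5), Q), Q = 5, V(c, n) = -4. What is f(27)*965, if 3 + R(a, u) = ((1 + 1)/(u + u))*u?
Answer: 24125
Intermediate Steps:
R(a, u) = -2 (R(a, u) = -3 + ((1 + 1)/(u + u))*u = -3 + (2/((2*u)))*u = -3 + (2*(1/(2*u)))*u = -3 + u/u = -3 + 1 = -2)
f(m) = -2 + m (f(m) = m - 2 = -2 + m)
f(27)*965 = (-2 + 27)*965 = 25*965 = 24125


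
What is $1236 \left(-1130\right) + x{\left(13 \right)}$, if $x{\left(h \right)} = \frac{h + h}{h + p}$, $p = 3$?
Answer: $- \frac{11173427}{8} \approx -1.3967 \cdot 10^{6}$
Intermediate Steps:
$x{\left(h \right)} = \frac{2 h}{3 + h}$ ($x{\left(h \right)} = \frac{h + h}{h + 3} = \frac{2 h}{3 + h}$)
$1236 \left(-1130\right) + x{\left(13 \right)} = 1236 \left(-1130\right) + 2 \cdot 13 \frac{1}{3 + 13} = -1396680 + 2 \cdot 13 \cdot \frac{1}{16} = -1396680 + \frac{13}{8} = - \frac{11173427}{8}$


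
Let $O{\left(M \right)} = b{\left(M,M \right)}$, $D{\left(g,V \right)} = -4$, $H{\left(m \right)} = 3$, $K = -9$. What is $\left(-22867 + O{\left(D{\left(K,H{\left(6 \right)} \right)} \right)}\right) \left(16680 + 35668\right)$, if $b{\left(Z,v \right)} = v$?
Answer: $-1197251108$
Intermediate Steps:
$O{\left(M \right)} = M$
$\left(-22867 + O{\left(D{\left(K,H{\left(6 \right)} \right)} \right)}\right) \left(16680 + 35668\right) = \left(-22867 - 4\right) \left(16680 + 35668\right) = \left(-22871\right) 52348 = -1197251108$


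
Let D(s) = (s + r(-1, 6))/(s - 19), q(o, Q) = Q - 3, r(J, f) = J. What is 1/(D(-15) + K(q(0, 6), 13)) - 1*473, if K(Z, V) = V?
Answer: -108300/229 ≈ -472.93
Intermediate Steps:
q(o, Q) = -3 + Q
D(s) = (-1 + s)/(-19 + s) (D(s) = (s - 1)/(s - 19) = (-1 + s)/(-19 + s))
1/(D(-15) + K(q(0, 6), 13)) - 1*473 = 1/((-1 - 15)/(-19 - 15) + 13) - 1*473 = 1/(-16/(-34) + 13) - 473 = 1/(-1/34*(-16) + 13) - 473 = 1/(8/17 + 13) - 473 = 1/(229/17) - 473 = 17/229 - 473 = -108300/229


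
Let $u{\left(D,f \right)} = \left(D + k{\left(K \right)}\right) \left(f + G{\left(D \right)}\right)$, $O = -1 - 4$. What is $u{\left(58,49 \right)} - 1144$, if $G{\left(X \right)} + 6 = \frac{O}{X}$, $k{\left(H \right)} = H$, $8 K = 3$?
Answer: $\frac{631547}{464} \approx 1361.1$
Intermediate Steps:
$K = \frac{3}{8}$ ($K = \frac{1}{8} \cdot 3 = \frac{3}{8} \approx 0.375$)
$O = -5$ ($O = -1 - 4 = -5$)
$G{\left(X \right)} = -6 - \frac{5}{X}$
$u{\left(D,f \right)} = \left(\frac{3}{8} + D\right) \left(-6 + f - \frac{5}{D}\right)$ ($u{\left(D,f \right)} = \left(D + \frac{3}{8}\right) \left(f - \left(6 + \frac{5}{D}\right)\right) = \left(\frac{3}{8} + D\right) \left(-6 + f - \frac{5}{D}\right)$)
$u{\left(58,49 \right)} - 1144 = \left(- \frac{29}{4} - 348 - \frac{15}{8 \cdot 58} + \frac{3}{8} \cdot 49 + 58 \cdot 49\right) - 1144 = \left(- \frac{29}{4} - 348 - \frac{15}{464} + \frac{147}{8} + 2842\right) - 1144 = \frac{1162363}{464} - 1144 = \frac{631547}{464}$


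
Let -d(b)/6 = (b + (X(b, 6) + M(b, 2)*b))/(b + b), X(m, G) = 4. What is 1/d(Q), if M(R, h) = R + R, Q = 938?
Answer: -469/2640945 ≈ -0.00017759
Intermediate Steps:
M(R, h) = 2*R
d(b) = -3*(4 + b + 2*b²)/b (d(b) = -6*(b + (4 + (2*b)*b))/(b + b) = -6*(b + (4 + 2*b²))/(2*b) = -6*(4 + b + 2*b²)*1/(2*b) = -3*(4 + b + 2*b²)/b)
1/d(Q) = 1/(-3 - 12/938 - 6*938) = 1/(-3 - 12*1/938 - 5628) = 1/(-3 - 6/469 - 5628) = 1/(-2640945/469) = -469/2640945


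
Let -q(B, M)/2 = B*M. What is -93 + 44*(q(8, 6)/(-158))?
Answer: -5235/79 ≈ -66.266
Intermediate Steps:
q(B, M) = -2*B*M
-93 + 44*(q(8, 6)/(-158)) = -93 + 44*(-2*8*6/(-158)) = -93 + 44*(-96*(-1/158)) = -93 + 44*(48/79) = -93 + 2112/79 = -5235/79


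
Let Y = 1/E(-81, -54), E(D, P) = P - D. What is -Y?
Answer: -1/27 ≈ -0.037037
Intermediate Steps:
Y = 1/27 (Y = 1/(-54 - 1*(-81)) = 1/(-54 + 81) = 1/27 ≈ 0.037037)
-Y = -1*1/27 = -1/27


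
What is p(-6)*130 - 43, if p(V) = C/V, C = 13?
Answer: -974/3 ≈ -324.67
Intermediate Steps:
p(V) = 13/V
p(-6)*130 - 43 = (13/(-6))*130 - 43 = (13*(-1/6))*130 - 43 = -13/6*130 - 43 = -845/3 - 43 = -974/3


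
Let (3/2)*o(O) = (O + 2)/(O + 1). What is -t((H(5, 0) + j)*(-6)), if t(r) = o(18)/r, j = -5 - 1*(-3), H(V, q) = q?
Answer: -10/171 ≈ -0.058480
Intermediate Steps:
o(O) = 2*(2 + O)/(3*(1 + O)) (o(O) = 2*((O + 2)/(O + 1))/3 = 2*((2 + O)/(1 + O))/3 = 2*(2 + O)/(3*(1 + O)))
j = -2 (j = -5 + 3 = -2)
t(r) = 40/(57*r) (t(r) = (2*(2 + 18)/(3*(1 + 18)))/r = ((⅔)*20/19)/r = ((⅔)*(1/19)*20)/r = 40/(57*r))
-t((H(5, 0) + j)*(-6)) = -40/(57*((0 - 2)*(-6))) = -40/(57*((-2*(-6)))) = -40/(57*12) = -1*10/171 = -10/171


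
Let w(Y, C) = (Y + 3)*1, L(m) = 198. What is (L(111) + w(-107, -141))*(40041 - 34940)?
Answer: 479494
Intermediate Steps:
w(Y, C) = 3 + Y (w(Y, C) = (3 + Y)*1 = 3 + Y)
(L(111) + w(-107, -141))*(40041 - 34940) = (198 + (3 - 107))*(40041 - 34940) = (198 - 104)*5101 = 94*5101 = 479494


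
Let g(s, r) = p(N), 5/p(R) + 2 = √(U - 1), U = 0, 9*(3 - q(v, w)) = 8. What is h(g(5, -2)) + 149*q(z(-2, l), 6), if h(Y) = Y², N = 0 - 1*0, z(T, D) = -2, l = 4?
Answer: 2858/9 + 4*I ≈ 317.56 + 4.0*I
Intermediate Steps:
q(v, w) = 19/9 (q(v, w) = 3 - ⅑*8 = 3 - 8/9 = 19/9)
N = 0 (N = 0 + 0 = 0)
p(R) = -2 - I (p(R) = 5/(-2 + √(0 - 1)) = 5/(-2 + √(-1)) = 5/(-2 + I) = 5*((-2 - I)/5) = -2 - I)
g(s, r) = -2 - I
h(g(5, -2)) + 149*q(z(-2, l), 6) = (-2 - I)² + 149*(19/9) = (-2 - I)² + 2831/9 = 2831/9 + (-2 - I)²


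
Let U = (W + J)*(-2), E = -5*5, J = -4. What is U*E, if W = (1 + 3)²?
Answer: 600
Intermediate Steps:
E = -25
W = 16 (W = 4² = 16)
U = -24 (U = (16 - 4)*(-2) = 12*(-2) = -24)
U*E = -24*(-25) = 600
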